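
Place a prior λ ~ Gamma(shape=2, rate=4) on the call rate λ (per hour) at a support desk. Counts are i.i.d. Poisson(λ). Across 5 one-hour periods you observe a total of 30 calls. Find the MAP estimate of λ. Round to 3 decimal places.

Σxᵢ = 30, n = 5.
Posterior ∝ λe^(−4λ) · λ^30e^(−5λ) = λ^31e^(−9λ), i.e. Gamma(shape=32, rate=9).
The mode of a Gamma(a, b) with a ≥ 1 (shape–rate) is (a−1)/b = 31/9 ≈ 3.444.

λ̂_MAP = 3.444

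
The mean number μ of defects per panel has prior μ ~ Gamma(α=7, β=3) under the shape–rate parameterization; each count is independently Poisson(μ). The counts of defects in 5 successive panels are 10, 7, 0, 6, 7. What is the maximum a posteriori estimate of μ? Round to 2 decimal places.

Σxᵢ = 10+7+0+6+7 = 30, with n = 5.
Posterior ∝ μ^6e^(−3μ) · μ^30e^(−5μ) = μ^36e^(−8μ), i.e. Gamma(shape=37, rate=8).
The mode of a Gamma(a, b) with a ≥ 1 (shape–rate) is (a−1)/b = 36/8 ≈ 4.50.

μ̂_MAP = 4.50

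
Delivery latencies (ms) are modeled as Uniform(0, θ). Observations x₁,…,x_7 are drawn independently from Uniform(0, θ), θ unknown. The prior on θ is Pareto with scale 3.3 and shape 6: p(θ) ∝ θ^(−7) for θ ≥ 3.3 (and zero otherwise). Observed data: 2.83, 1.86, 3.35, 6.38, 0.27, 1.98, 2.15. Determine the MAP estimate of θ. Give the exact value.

θ̂_MAP = 6.38

The Uniform(0, θ) likelihood is θ^(−n) for θ ≥ max(xᵢ), zero otherwise. Here max(xᵢ) = 6.38.
Posterior ∝ θ^(−7) · θ^(−7) = θ^(−14) on θ ≥ max(3.3, 6.38) = 6.38.
This density is strictly decreasing in θ, so the posterior mode lies at the lower boundary of the support.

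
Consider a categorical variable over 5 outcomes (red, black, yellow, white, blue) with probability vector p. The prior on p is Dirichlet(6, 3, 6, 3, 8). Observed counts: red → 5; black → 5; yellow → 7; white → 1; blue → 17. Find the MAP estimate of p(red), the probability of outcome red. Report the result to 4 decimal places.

MAP estimate of p(red) = 0.1786

The posterior is Dirichlet(αᵢ + nᵢ) = Dirichlet(11, 8, 13, 4, 25).
For a Dirichlet(a₁,…,a_K) with all aᵢ > 1, the mode has j-th component (aⱼ − 1)/(Σaᵢ − K).
Here Σaᵢ = 61 and K = 5, so p(red) = (11 − 1)/(61 − 5) = 10/56 ≈ 0.1786.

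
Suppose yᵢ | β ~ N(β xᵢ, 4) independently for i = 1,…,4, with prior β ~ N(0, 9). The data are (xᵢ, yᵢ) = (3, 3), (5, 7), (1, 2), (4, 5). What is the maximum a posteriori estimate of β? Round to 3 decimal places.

log p(β | y) = −Σ(yᵢ − βxᵢ)²/(2·4) − β²/(2·9) + const.
Setting the derivative to zero: Σxᵢ(yᵢ − βxᵢ)/4 − β/9 = 0, so β = Σxᵢyᵢ / (Σxᵢ² + σ²/τ²).
Σxᵢyᵢ = 3·3 + 5·7 + 1·2 + 4·5 = 66; Σxᵢ² = 51; σ²/τ² = 4/9.
β̂_MAP = 66 / (51 + 4/9) = 66/(463/9) = 594/463 ≈ 1.283.

β̂_MAP = 1.283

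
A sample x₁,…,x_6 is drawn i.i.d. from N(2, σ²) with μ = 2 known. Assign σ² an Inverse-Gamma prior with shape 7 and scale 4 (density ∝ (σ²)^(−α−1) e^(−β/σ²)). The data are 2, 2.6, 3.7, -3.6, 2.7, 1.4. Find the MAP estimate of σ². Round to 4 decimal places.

σ̂²_MAP = 1.9755

Sum of squared deviations about the known mean: SS = (2−2)² + (2.6−2)² + (3.7−2)² + (-3.6−2)² + (2.7−2)² + (1.4−2)² = 35.46.
The Normal likelihood contributes (σ²)^(−n/2) exp(−SS/(2σ²)), so the posterior is Inverse-Gamma(α + n/2, β + SS/2) = Inverse-Gamma(10, 21.73).
The mode of Inverse-Gamma(a, b) is b/(a+1) = 21.73/11 ≈ 1.9755.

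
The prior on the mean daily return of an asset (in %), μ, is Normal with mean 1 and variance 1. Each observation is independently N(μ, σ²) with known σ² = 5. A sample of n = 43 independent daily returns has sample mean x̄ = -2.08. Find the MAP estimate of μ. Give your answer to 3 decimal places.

μ̂_MAP = -1.759

n = 43, x̄ = -2.08.
For a Normal prior and Normal likelihood with known variance, the posterior is Normal; its mode equals its mean, the precision-weighted average.
Prior precision 1/σ₀² = 1/1 = 1; data precision n/σ² = 43/5 = 8.6.
μ̂ = (1·1 + 8.6·(-2.08)) / (1 + 8.6) = (-16.888)/9.6 = -2111/1200 ≈ -1.759.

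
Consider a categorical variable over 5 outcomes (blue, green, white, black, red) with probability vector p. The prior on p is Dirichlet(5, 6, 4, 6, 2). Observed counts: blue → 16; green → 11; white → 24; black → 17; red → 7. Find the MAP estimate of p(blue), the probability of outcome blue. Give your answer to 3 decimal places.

MAP estimate of p(blue) = 0.215

The posterior is Dirichlet(αᵢ + nᵢ) = Dirichlet(21, 17, 28, 23, 9).
For a Dirichlet(a₁,…,a_K) with all aᵢ > 1, the mode has j-th component (aⱼ − 1)/(Σaᵢ − K).
Here Σaᵢ = 98 and K = 5, so p(blue) = (21 − 1)/(98 − 5) = 20/93 ≈ 0.215.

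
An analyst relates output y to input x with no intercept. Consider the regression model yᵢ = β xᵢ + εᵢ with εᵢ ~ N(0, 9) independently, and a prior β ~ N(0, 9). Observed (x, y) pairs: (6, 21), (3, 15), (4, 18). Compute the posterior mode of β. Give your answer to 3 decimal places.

log p(β | y) = −Σ(yᵢ − βxᵢ)²/(2·9) − β²/(2·9) + const.
Setting the derivative to zero: Σxᵢ(yᵢ − βxᵢ)/9 − β/9 = 0, so β = Σxᵢyᵢ / (Σxᵢ² + σ²/τ²).
Σxᵢyᵢ = 6·21 + 3·15 + 4·18 = 243; Σxᵢ² = 61; σ²/τ² = 1.
β̂_MAP = 243 / (61 + 1) = 243/62 ≈ 3.919.

β̂_MAP = 3.919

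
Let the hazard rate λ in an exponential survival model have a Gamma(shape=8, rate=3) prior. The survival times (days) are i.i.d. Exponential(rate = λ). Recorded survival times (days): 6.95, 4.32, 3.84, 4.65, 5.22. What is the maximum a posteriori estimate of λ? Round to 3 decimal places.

λ̂_MAP = 0.429

The Exponential(rate=λ) likelihood is ∝ λ^n e^(−λΣtᵢ). Here n = 5 and Σtᵢ = 6.95 + 4.32 + 3.84 + 4.65 + 5.22 = 24.98.
Posterior ∝ λ^7e^(−3λ) · λ^5e^(−24.98λ) = λ^12e^(−27.98λ), i.e. Gamma(13, 27.98).
Mode = (a−1)/b = 12/27.98 ≈ 0.429.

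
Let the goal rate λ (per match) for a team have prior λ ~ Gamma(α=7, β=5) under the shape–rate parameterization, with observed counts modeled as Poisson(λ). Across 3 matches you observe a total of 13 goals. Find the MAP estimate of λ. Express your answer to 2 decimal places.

Σxᵢ = 13, n = 3.
Posterior ∝ λ^6e^(−5λ) · λ^13e^(−3λ) = λ^19e^(−8λ), i.e. Gamma(shape=20, rate=8).
The mode of a Gamma(a, b) with a ≥ 1 (shape–rate) is (a−1)/b = 19/8 ≈ 2.38.

λ̂_MAP = 2.38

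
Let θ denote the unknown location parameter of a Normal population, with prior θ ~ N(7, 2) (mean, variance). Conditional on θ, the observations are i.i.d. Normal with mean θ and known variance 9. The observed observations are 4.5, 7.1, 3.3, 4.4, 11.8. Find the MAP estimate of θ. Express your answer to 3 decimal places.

θ̂_MAP = 6.589

n = 5; x̄ = (4.5 + 7.1 + 3.3 + 4.4 + 11.8)/5 = 31.1/5 = 6.22.
For a Normal prior and Normal likelihood with known variance, the posterior is Normal; its mode equals its mean, the precision-weighted average.
Prior precision 1/σ₀² = 1/2 = 0.5; data precision n/σ² = 5/9.
θ̂ = (0.5·7 + (5/9)·6.22) / (0.5 + 5/9) = (313/45)/(19/18) = 626/95 ≈ 6.589.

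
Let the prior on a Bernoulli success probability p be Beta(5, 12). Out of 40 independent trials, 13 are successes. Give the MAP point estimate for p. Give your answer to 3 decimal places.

Prior: Beta(5, 12).
Data: 13 successes in 40 trials. The binomial likelihood contributes p^13(1−p)^27, so the posterior is Beta(5+13, 12+27) = Beta(18, 39).
For Beta(a, b) with a, b > 1 the mode is (a−1)/(a+b−2) = 17/55 ≈ 0.309.

p̂_MAP = 0.309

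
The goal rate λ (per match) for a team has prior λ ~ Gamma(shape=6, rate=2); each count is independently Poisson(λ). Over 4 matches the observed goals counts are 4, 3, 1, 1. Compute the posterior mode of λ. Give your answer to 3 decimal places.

Σxᵢ = 4+3+1+1 = 9, with n = 4.
Posterior ∝ λ^5e^(−2λ) · λ^9e^(−4λ) = λ^14e^(−6λ), i.e. Gamma(shape=15, rate=6).
The mode of a Gamma(a, b) with a ≥ 1 (shape–rate) is (a−1)/b = 14/6 ≈ 2.333.

λ̂_MAP = 2.333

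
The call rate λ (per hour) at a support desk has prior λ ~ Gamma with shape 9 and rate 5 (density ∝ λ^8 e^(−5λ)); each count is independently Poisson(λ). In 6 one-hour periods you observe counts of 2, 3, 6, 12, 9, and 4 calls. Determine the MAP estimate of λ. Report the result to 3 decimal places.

Σxᵢ = 2+3+6+12+9+4 = 36, with n = 6.
Posterior ∝ λ^8e^(−5λ) · λ^36e^(−6λ) = λ^44e^(−11λ), i.e. Gamma(shape=45, rate=11).
The mode of a Gamma(a, b) with a ≥ 1 (shape–rate) is (a−1)/b = 44/11 ≈ 4.000.

λ̂_MAP = 4.000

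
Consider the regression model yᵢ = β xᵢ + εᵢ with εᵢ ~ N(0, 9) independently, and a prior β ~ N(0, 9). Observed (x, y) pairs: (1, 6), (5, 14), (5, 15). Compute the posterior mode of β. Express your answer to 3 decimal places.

β̂_MAP = 2.904

log p(β | y) = −Σ(yᵢ − βxᵢ)²/(2·9) − β²/(2·9) + const.
Setting the derivative to zero: Σxᵢ(yᵢ − βxᵢ)/9 − β/9 = 0, so β = Σxᵢyᵢ / (Σxᵢ² + σ²/τ²).
Σxᵢyᵢ = 1·6 + 5·14 + 5·15 = 151; Σxᵢ² = 51; σ²/τ² = 1.
β̂_MAP = 151 / (51 + 1) = 151/52 ≈ 2.904.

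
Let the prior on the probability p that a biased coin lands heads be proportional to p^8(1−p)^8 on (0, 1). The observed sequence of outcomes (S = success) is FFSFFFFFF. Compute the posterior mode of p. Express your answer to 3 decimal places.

The prior density ∝ p^8(1−p)^8 is the kernel of Beta(9, 9).
Data: 1 success in 9 trials (from the sequence). The binomial likelihood contributes p(1−p)^8, so the posterior is Beta(9+1, 9+8) = Beta(10, 17).
For Beta(a, b) with a, b > 1 the mode is (a−1)/(a+b−2) = 9/25 ≈ 0.360.

p̂_MAP = 0.360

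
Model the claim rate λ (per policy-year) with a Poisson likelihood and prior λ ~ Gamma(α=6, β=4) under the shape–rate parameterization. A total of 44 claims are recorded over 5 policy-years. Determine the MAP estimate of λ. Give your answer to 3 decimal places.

λ̂_MAP = 5.444

Σxᵢ = 44, n = 5.
Posterior ∝ λ^5e^(−4λ) · λ^44e^(−5λ) = λ^49e^(−9λ), i.e. Gamma(shape=50, rate=9).
The mode of a Gamma(a, b) with a ≥ 1 (shape–rate) is (a−1)/b = 49/9 ≈ 5.444.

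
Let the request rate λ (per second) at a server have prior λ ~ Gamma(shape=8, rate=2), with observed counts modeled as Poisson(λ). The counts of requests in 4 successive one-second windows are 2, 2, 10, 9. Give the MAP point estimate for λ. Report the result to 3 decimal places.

Σxᵢ = 2+2+10+9 = 23, with n = 4.
Posterior ∝ λ^7e^(−2λ) · λ^23e^(−4λ) = λ^30e^(−6λ), i.e. Gamma(shape=31, rate=6).
The mode of a Gamma(a, b) with a ≥ 1 (shape–rate) is (a−1)/b = 30/6 ≈ 5.000.

λ̂_MAP = 5.000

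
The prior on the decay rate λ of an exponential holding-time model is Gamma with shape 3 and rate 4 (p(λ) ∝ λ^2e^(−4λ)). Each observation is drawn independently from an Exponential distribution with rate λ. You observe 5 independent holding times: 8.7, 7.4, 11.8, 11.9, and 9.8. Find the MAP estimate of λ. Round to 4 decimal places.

The Exponential(rate=λ) likelihood is ∝ λ^n e^(−λΣtᵢ). Here n = 5 and Σtᵢ = 8.7 + 7.4 + 11.8 + 11.9 + 9.8 = 49.6.
Posterior ∝ λ^2e^(−4λ) · λ^5e^(−49.6λ) = λ^7e^(−53.6λ), i.e. Gamma(8, 53.6).
Mode = (a−1)/b = 7/53.6 ≈ 0.1306.

λ̂_MAP = 0.1306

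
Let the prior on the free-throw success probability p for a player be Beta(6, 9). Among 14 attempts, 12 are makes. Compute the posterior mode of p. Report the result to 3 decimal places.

Prior: Beta(6, 9).
Data: 12 successes in 14 trials. The binomial likelihood contributes p^12(1−p)^2, so the posterior is Beta(6+12, 9+2) = Beta(18, 11).
For Beta(a, b) with a, b > 1 the mode is (a−1)/(a+b−2) = 17/27 ≈ 0.630.

p̂_MAP = 0.630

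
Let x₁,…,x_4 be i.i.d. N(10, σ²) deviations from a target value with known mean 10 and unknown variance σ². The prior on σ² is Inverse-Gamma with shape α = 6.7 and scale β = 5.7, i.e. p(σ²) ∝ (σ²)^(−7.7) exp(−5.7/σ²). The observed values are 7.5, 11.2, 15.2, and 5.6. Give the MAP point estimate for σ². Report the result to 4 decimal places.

Sum of squared deviations about the known mean: SS = (7.5−10)² + (11.2−10)² + (15.2−10)² + (5.6−10)² = 54.09.
The Normal likelihood contributes (σ²)^(−n/2) exp(−SS/(2σ²)), so the posterior is Inverse-Gamma(α + n/2, β + SS/2) = Inverse-Gamma(8.7, 32.745).
The mode of Inverse-Gamma(a, b) is b/(a+1) = 32.745/9.7 ≈ 3.3758.

σ̂²_MAP = 3.3758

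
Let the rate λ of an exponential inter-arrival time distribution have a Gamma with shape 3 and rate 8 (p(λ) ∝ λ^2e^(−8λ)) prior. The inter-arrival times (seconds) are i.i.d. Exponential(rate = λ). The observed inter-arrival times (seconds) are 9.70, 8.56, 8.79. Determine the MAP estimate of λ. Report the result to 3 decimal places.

The Exponential(rate=λ) likelihood is ∝ λ^n e^(−λΣtᵢ). Here n = 3 and Σtᵢ = 9.70 + 8.56 + 8.79 = 27.05.
Posterior ∝ λ^2e^(−8λ) · λ^3e^(−27.05λ) = λ^5e^(−35.05λ), i.e. Gamma(6, 35.05).
Mode = (a−1)/b = 5/35.05 ≈ 0.143.

λ̂_MAP = 0.143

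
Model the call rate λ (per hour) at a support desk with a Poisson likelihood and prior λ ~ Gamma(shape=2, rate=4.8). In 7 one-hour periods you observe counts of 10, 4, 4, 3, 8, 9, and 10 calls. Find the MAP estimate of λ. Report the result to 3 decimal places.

Σxᵢ = 10+4+4+3+8+9+10 = 48, with n = 7.
Posterior ∝ λe^(−4.8λ) · λ^48e^(−7λ) = λ^49e^(−11.8λ), i.e. Gamma(shape=50, rate=11.8).
The mode of a Gamma(a, b) with a ≥ 1 (shape–rate) is (a−1)/b = 49/11.8 ≈ 4.153.

λ̂_MAP = 4.153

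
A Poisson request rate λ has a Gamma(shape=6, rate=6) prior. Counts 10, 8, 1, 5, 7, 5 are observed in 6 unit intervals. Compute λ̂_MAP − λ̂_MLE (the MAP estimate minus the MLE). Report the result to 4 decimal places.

MAP − MLE = -2.5833

Σxᵢ = 36. Posterior is Gamma(42, 12); MAP = (42−1)/12 = 41/12 ≈ 3.41667.
MLE = x̄ = 36/6 ≈ 6.00000.
Difference = 41/12 − 36/6 = -31/12 ≈ -2.5833.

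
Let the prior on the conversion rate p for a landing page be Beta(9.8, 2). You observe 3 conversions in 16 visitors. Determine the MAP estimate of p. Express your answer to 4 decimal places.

Prior: Beta(9.8, 2).
Data: 3 successes in 16 trials. The binomial likelihood contributes p^3(1−p)^13, so the posterior is Beta(9.8+3, 2+13) = Beta(12.8, 15).
For Beta(a, b) with a, b > 1 the mode is (a−1)/(a+b−2) = 11.8/25.8 ≈ 0.4574.

p̂_MAP = 0.4574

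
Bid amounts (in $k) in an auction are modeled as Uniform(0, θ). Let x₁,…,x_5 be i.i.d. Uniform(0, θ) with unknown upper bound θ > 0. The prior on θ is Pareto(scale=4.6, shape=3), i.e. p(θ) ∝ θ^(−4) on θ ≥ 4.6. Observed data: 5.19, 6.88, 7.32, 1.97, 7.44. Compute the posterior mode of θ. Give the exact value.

θ̂_MAP = 7.44

The Uniform(0, θ) likelihood is θ^(−n) for θ ≥ max(xᵢ), zero otherwise. Here max(xᵢ) = 7.44.
Posterior ∝ θ^(−4) · θ^(−5) = θ^(−9) on θ ≥ max(4.6, 7.44) = 7.44.
This density is strictly decreasing in θ, so the posterior mode lies at the lower boundary of the support.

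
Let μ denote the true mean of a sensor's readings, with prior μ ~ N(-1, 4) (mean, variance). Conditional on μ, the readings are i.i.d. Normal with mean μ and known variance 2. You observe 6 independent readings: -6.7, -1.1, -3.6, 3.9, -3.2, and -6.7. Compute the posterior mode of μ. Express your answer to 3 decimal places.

n = 6; x̄ = ((-6.7) + (-1.1) + (-3.6) + 3.9 + (-3.2) + (-6.7))/6 = -17.4/6 = -2.9.
For a Normal prior and Normal likelihood with known variance, the posterior is Normal; its mode equals its mean, the precision-weighted average.
Prior precision 1/σ₀² = 1/4 = 0.25; data precision n/σ² = 6/2 = 3.
μ̂ = (0.25·(-1) + 3·(-2.9)) / (0.25 + 3) = (-8.95)/3.25 = -179/65 ≈ -2.754.

μ̂_MAP = -2.754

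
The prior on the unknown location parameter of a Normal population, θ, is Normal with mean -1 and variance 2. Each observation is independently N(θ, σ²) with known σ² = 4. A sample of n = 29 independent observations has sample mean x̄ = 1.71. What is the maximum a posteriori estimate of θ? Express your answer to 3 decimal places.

n = 29, x̄ = 1.71.
For a Normal prior and Normal likelihood with known variance, the posterior is Normal; its mode equals its mean, the precision-weighted average.
Prior precision 1/σ₀² = 1/2 = 0.5; data precision n/σ² = 29/4 = 7.25.
θ̂ = (0.5·(-1) + 7.25·1.71) / (0.5 + 7.25) = 11.8975/7.75 = 4759/3100 ≈ 1.535.

θ̂_MAP = 1.535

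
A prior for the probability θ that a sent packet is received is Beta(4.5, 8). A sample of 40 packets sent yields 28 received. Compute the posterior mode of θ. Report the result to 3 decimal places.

θ̂_MAP = 0.624

Prior: Beta(4.5, 8).
Data: 28 successes in 40 trials. The binomial likelihood contributes θ^28(1−θ)^12, so the posterior is Beta(4.5+28, 8+12) = Beta(32.5, 20).
For Beta(a, b) with a, b > 1 the mode is (a−1)/(a+b−2) = 31.5/50.5 ≈ 0.624.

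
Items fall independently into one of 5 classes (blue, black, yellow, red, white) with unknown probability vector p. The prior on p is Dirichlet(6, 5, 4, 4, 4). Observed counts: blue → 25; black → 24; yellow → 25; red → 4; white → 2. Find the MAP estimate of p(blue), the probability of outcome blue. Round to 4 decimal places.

The posterior is Dirichlet(αᵢ + nᵢ) = Dirichlet(31, 29, 29, 8, 6).
For a Dirichlet(a₁,…,a_K) with all aᵢ > 1, the mode has j-th component (aⱼ − 1)/(Σaᵢ − K).
Here Σaᵢ = 103 and K = 5, so p(blue) = (31 − 1)/(103 − 5) = 30/98 ≈ 0.3061.

MAP estimate of p(blue) = 0.3061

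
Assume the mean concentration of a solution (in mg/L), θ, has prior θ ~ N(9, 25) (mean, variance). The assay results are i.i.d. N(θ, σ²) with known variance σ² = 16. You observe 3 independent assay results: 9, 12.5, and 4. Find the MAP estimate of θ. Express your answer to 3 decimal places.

θ̂_MAP = 8.588

n = 3; x̄ = (9 + 12.5 + 4)/3 = 25.5/3 = 8.5.
For a Normal prior and Normal likelihood with known variance, the posterior is Normal; its mode equals its mean, the precision-weighted average.
Prior precision 1/σ₀² = 1/25 = 0.04; data precision n/σ² = 3/16 = 0.1875.
θ̂ = (0.04·9 + 0.1875·8.5) / (0.04 + 0.1875) = 1.95375/0.2275 = 1563/182 ≈ 8.588.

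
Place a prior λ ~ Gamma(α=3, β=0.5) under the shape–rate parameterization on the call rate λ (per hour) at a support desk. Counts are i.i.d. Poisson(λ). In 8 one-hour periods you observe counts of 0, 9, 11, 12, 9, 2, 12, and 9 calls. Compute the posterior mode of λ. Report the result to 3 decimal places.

Σxᵢ = 0+9+11+12+9+2+12+9 = 64, with n = 8.
Posterior ∝ λ^2e^(−0.5λ) · λ^64e^(−8λ) = λ^66e^(−8.5λ), i.e. Gamma(shape=67, rate=8.5).
The mode of a Gamma(a, b) with a ≥ 1 (shape–rate) is (a−1)/b = 66/8.5 ≈ 7.765.

λ̂_MAP = 7.765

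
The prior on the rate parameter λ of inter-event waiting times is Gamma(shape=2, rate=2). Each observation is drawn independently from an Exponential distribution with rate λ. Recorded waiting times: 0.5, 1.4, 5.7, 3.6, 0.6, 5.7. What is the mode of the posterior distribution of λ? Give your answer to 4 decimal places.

The Exponential(rate=λ) likelihood is ∝ λ^n e^(−λΣtᵢ). Here n = 6 and Σtᵢ = 0.5 + 1.4 + 5.7 + 3.6 + 0.6 + 5.7 = 17.5.
Posterior ∝ λe^(−2λ) · λ^6e^(−17.5λ) = λ^7e^(−19.5λ), i.e. Gamma(8, 19.5).
Mode = (a−1)/b = 7/19.5 ≈ 0.3590.

λ̂_MAP = 0.3590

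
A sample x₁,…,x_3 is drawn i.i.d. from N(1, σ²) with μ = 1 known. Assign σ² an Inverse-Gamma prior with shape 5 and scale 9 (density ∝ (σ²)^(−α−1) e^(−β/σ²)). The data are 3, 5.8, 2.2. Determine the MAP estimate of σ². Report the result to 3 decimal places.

σ̂²_MAP = 3.099

Sum of squared deviations about the known mean: SS = (3−1)² + (5.8−1)² + (2.2−1)² = 28.48.
The Normal likelihood contributes (σ²)^(−n/2) exp(−SS/(2σ²)), so the posterior is Inverse-Gamma(α + n/2, β + SS/2) = Inverse-Gamma(6.5, 23.24).
The mode of Inverse-Gamma(a, b) is b/(a+1) = 23.24/7.5 ≈ 3.099.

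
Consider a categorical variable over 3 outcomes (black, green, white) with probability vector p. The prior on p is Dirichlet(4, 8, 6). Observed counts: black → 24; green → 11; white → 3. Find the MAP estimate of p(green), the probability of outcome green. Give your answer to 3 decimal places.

The posterior is Dirichlet(αᵢ + nᵢ) = Dirichlet(28, 19, 9).
For a Dirichlet(a₁,…,a_K) with all aᵢ > 1, the mode has j-th component (aⱼ − 1)/(Σaᵢ − K).
Here Σaᵢ = 56 and K = 3, so p(green) = (19 − 1)/(56 − 3) = 18/53 ≈ 0.340.

MAP estimate of p(green) = 0.340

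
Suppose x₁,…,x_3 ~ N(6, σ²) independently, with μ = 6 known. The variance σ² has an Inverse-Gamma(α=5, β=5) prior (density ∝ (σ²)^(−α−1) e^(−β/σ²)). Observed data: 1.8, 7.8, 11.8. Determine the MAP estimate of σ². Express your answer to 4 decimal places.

Sum of squared deviations about the known mean: SS = (1.8−6)² + (7.8−6)² + (11.8−6)² = 54.52.
The Normal likelihood contributes (σ²)^(−n/2) exp(−SS/(2σ²)), so the posterior is Inverse-Gamma(α + n/2, β + SS/2) = Inverse-Gamma(6.5, 32.26).
The mode of Inverse-Gamma(a, b) is b/(a+1) = 32.26/7.5 ≈ 4.3013.

σ̂²_MAP = 4.3013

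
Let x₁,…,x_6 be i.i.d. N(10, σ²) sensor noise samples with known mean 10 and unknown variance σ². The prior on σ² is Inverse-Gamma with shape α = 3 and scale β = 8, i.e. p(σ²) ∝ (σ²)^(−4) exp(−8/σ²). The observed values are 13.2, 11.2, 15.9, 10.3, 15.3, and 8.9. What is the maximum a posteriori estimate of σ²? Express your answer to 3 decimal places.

Sum of squared deviations about the known mean: SS = (13.2−10)² + (11.2−10)² + (15.9−10)² + (10.3−10)² + (15.3−10)² + (8.9−10)² = 75.88.
The Normal likelihood contributes (σ²)^(−n/2) exp(−SS/(2σ²)), so the posterior is Inverse-Gamma(α + n/2, β + SS/2) = Inverse-Gamma(6, 45.94).
The mode of Inverse-Gamma(a, b) is b/(a+1) = 45.94/7 ≈ 6.563.

σ̂²_MAP = 6.563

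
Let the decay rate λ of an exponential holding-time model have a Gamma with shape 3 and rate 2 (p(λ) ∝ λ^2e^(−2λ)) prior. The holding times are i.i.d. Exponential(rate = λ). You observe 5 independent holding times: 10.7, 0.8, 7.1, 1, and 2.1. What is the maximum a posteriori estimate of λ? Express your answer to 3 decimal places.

The Exponential(rate=λ) likelihood is ∝ λ^n e^(−λΣtᵢ). Here n = 5 and Σtᵢ = 10.7 + 0.8 + 7.1 + 1 + 2.1 = 21.7.
Posterior ∝ λ^2e^(−2λ) · λ^5e^(−21.7λ) = λ^7e^(−23.7λ), i.e. Gamma(8, 23.7).
Mode = (a−1)/b = 7/23.7 ≈ 0.295.

λ̂_MAP = 0.295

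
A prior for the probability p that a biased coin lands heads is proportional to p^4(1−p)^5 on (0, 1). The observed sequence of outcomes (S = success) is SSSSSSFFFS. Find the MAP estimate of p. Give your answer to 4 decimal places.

p̂_MAP = 0.5789

The prior density ∝ p^4(1−p)^5 is the kernel of Beta(5, 6).
Data: 7 successes in 10 trials (from the sequence). The binomial likelihood contributes p^7(1−p)^3, so the posterior is Beta(5+7, 6+3) = Beta(12, 9).
For Beta(a, b) with a, b > 1 the mode is (a−1)/(a+b−2) = 11/19 ≈ 0.5789.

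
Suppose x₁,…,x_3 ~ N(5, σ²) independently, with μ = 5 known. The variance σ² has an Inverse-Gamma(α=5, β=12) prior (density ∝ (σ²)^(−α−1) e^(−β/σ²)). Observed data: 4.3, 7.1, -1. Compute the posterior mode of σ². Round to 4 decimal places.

Sum of squared deviations about the known mean: SS = (4.3−5)² + (7.1−5)² + (-1−5)² = 40.9.
The Normal likelihood contributes (σ²)^(−n/2) exp(−SS/(2σ²)), so the posterior is Inverse-Gamma(α + n/2, β + SS/2) = Inverse-Gamma(6.5, 32.45).
The mode of Inverse-Gamma(a, b) is b/(a+1) = 32.45/7.5 ≈ 4.3267.

σ̂²_MAP = 4.3267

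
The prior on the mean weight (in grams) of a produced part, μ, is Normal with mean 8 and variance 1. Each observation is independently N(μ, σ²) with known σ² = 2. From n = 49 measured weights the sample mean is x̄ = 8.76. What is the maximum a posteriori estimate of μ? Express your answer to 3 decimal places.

μ̂_MAP = 8.730

n = 49, x̄ = 8.76.
For a Normal prior and Normal likelihood with known variance, the posterior is Normal; its mode equals its mean, the precision-weighted average.
Prior precision 1/σ₀² = 1/1 = 1; data precision n/σ² = 49/2 = 24.5.
μ̂ = (1·8 + 24.5·8.76) / (1 + 24.5) = 222.62/25.5 = 11131/1275 ≈ 8.730.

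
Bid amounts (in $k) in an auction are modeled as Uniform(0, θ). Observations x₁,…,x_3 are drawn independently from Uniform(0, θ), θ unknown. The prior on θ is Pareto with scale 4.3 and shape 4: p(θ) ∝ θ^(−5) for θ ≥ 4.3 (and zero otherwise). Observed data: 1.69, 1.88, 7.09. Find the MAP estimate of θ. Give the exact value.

θ̂_MAP = 7.09

The Uniform(0, θ) likelihood is θ^(−n) for θ ≥ max(xᵢ), zero otherwise. Here max(xᵢ) = 7.09.
Posterior ∝ θ^(−5) · θ^(−3) = θ^(−8) on θ ≥ max(4.3, 7.09) = 7.09.
This density is strictly decreasing in θ, so the posterior mode lies at the lower boundary of the support.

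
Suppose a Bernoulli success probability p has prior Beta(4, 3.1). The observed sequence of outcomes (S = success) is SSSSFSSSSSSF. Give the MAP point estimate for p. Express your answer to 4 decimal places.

p̂_MAP = 0.7602

Prior: Beta(4, 3.1).
Data: 10 successes in 12 trials (from the sequence). The binomial likelihood contributes p^10(1−p)^2, so the posterior is Beta(4+10, 3.1+2) = Beta(14, 5.1).
For Beta(a, b) with a, b > 1 the mode is (a−1)/(a+b−2) = 13/17.1 ≈ 0.7602.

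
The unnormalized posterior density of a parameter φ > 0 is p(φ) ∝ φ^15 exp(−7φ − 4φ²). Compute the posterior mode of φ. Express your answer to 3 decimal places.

ℓ'(φ) = 15/φ − 7 − 8φ. Setting this to zero and multiplying by φ: 8φ² + 7φ − 15 = 0.
φ = (−7 + √(7² + 4·8·15)) / (2·8) = (−7 + √529) / 16 = (−7 + 23)/16 = 1.
ℓ''(φ) = −15/φ² − 8 < 0, confirming a maximum.

φ̂_MAP = 1.000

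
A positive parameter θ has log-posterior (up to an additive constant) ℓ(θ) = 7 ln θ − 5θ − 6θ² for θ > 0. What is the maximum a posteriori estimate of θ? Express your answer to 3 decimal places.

θ̂_MAP = 0.583

ℓ'(θ) = 7/θ − 5 − 12θ. Setting this to zero and multiplying by θ: 12θ² + 5θ − 7 = 0.
θ = (−5 + √(5² + 4·12·7)) / (2·12) = (−5 + √361) / 24 = (−5 + 19)/24 = 7/12.
ℓ''(θ) = −7/θ² − 12 < 0, confirming a maximum.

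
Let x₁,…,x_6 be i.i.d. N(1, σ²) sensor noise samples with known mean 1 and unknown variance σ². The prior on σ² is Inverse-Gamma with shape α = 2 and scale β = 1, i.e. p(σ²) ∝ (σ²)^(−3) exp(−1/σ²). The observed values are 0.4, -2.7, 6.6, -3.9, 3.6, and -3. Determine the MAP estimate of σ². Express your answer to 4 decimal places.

σ̂²_MAP = 7.8483

Sum of squared deviations about the known mean: SS = (0.4−1)² + (-2.7−1)² + (6.6−1)² + (-3.9−1)² + (3.6−1)² + (-3−1)² = 92.18.
The Normal likelihood contributes (σ²)^(−n/2) exp(−SS/(2σ²)), so the posterior is Inverse-Gamma(α + n/2, β + SS/2) = Inverse-Gamma(5, 47.09).
The mode of Inverse-Gamma(a, b) is b/(a+1) = 47.09/6 ≈ 7.8483.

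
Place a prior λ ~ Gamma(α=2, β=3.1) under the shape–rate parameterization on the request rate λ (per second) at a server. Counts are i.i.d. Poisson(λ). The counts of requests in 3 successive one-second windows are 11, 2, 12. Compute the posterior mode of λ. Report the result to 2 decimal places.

λ̂_MAP = 4.26

Σxᵢ = 11+2+12 = 25, with n = 3.
Posterior ∝ λe^(−3.1λ) · λ^25e^(−3λ) = λ^26e^(−6.1λ), i.e. Gamma(shape=27, rate=6.1).
The mode of a Gamma(a, b) with a ≥ 1 (shape–rate) is (a−1)/b = 26/6.1 ≈ 4.26.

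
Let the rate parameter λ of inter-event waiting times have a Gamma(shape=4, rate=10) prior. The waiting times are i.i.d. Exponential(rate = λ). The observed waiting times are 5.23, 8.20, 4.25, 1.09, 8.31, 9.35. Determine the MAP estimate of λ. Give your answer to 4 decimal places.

λ̂_MAP = 0.1938

The Exponential(rate=λ) likelihood is ∝ λ^n e^(−λΣtᵢ). Here n = 6 and Σtᵢ = 5.23 + 8.20 + 4.25 + 1.09 + 8.31 + 9.35 = 36.43.
Posterior ∝ λ^3e^(−10λ) · λ^6e^(−36.43λ) = λ^9e^(−46.43λ), i.e. Gamma(10, 46.43).
Mode = (a−1)/b = 9/46.43 ≈ 0.1938.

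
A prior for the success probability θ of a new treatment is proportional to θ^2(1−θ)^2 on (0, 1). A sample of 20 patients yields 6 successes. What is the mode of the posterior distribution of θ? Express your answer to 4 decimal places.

The prior density ∝ θ^2(1−θ)^2 is the kernel of Beta(3, 3).
Data: 6 successes in 20 trials. The binomial likelihood contributes θ^6(1−θ)^14, so the posterior is Beta(3+6, 3+14) = Beta(9, 17).
For Beta(a, b) with a, b > 1 the mode is (a−1)/(a+b−2) = 8/24 ≈ 0.3333.

θ̂_MAP = 0.3333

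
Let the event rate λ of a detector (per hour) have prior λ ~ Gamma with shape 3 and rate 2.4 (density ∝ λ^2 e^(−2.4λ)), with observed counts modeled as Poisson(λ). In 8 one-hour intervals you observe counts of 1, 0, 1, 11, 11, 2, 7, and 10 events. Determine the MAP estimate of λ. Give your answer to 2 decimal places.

λ̂_MAP = 4.33

Σxᵢ = 1+0+1+11+11+2+7+10 = 43, with n = 8.
Posterior ∝ λ^2e^(−2.4λ) · λ^43e^(−8λ) = λ^45e^(−10.4λ), i.e. Gamma(shape=46, rate=10.4).
The mode of a Gamma(a, b) with a ≥ 1 (shape–rate) is (a−1)/b = 45/10.4 ≈ 4.33.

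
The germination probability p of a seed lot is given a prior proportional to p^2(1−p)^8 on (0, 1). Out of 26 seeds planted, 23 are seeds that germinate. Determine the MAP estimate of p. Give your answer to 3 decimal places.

p̂_MAP = 0.694

The prior density ∝ p^2(1−p)^8 is the kernel of Beta(3, 9).
Data: 23 successes in 26 trials. The binomial likelihood contributes p^23(1−p)^3, so the posterior is Beta(3+23, 9+3) = Beta(26, 12).
For Beta(a, b) with a, b > 1 the mode is (a−1)/(a+b−2) = 25/36 ≈ 0.694.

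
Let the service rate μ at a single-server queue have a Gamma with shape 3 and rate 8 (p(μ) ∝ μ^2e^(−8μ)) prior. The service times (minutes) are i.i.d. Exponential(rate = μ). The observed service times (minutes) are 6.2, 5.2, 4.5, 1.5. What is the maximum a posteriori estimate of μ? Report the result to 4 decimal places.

The Exponential(rate=μ) likelihood is ∝ μ^n e^(−μΣtᵢ). Here n = 4 and Σtᵢ = 6.2 + 5.2 + 4.5 + 1.5 = 17.4.
Posterior ∝ μ^2e^(−8μ) · μ^4e^(−17.4μ) = μ^6e^(−25.4μ), i.e. Gamma(7, 25.4).
Mode = (a−1)/b = 6/25.4 ≈ 0.2362.

μ̂_MAP = 0.2362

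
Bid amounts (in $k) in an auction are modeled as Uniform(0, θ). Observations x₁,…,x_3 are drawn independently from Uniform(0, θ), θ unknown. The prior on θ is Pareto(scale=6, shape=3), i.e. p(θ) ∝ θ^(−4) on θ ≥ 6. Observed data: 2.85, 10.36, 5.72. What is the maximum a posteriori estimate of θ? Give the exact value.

The Uniform(0, θ) likelihood is θ^(−n) for θ ≥ max(xᵢ), zero otherwise. Here max(xᵢ) = 10.36.
Posterior ∝ θ^(−4) · θ^(−3) = θ^(−7) on θ ≥ max(6, 10.36) = 10.36.
This density is strictly decreasing in θ, so the posterior mode lies at the lower boundary of the support.

θ̂_MAP = 10.36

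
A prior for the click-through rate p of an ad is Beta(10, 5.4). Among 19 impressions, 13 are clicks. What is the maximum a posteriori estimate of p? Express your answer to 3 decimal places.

Prior: Beta(10, 5.4).
Data: 13 successes in 19 trials. The binomial likelihood contributes p^13(1−p)^6, so the posterior is Beta(10+13, 5.4+6) = Beta(23, 11.4).
For Beta(a, b) with a, b > 1 the mode is (a−1)/(a+b−2) = 22/32.4 ≈ 0.679.

p̂_MAP = 0.679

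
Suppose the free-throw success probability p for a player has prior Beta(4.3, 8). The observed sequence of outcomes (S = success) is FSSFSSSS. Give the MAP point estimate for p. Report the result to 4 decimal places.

p̂_MAP = 0.5082

Prior: Beta(4.3, 8).
Data: 6 successes in 8 trials (from the sequence). The binomial likelihood contributes p^6(1−p)^2, so the posterior is Beta(4.3+6, 8+2) = Beta(10.3, 10).
For Beta(a, b) with a, b > 1 the mode is (a−1)/(a+b−2) = 9.3/18.3 ≈ 0.5082.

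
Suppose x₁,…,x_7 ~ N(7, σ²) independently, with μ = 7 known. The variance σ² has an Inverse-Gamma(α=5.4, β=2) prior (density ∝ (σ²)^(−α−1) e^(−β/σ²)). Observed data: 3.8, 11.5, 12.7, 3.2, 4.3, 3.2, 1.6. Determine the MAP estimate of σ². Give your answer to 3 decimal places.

Sum of squared deviations about the known mean: SS = (3.8−7)² + (11.5−7)² + (12.7−7)² + (3.2−7)² + (4.3−7)² + (3.2−7)² + (1.6−7)² = 128.31.
The Normal likelihood contributes (σ²)^(−n/2) exp(−SS/(2σ²)), so the posterior is Inverse-Gamma(α + n/2, β + SS/2) = Inverse-Gamma(8.9, 66.155).
The mode of Inverse-Gamma(a, b) is b/(a+1) = 66.155/9.9 ≈ 6.682.

σ̂²_MAP = 6.682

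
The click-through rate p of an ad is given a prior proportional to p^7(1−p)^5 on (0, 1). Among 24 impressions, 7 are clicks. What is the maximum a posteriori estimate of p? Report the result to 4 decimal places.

The prior density ∝ p^7(1−p)^5 is the kernel of Beta(8, 6).
Data: 7 successes in 24 trials. The binomial likelihood contributes p^7(1−p)^17, so the posterior is Beta(8+7, 6+17) = Beta(15, 23).
For Beta(a, b) with a, b > 1 the mode is (a−1)/(a+b−2) = 14/36 ≈ 0.3889.

p̂_MAP = 0.3889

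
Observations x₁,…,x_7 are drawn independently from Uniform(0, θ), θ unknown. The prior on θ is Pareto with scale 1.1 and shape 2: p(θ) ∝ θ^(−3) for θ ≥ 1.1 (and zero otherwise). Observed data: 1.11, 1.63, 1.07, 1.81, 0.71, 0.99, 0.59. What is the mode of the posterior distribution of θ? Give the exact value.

θ̂_MAP = 1.81

The Uniform(0, θ) likelihood is θ^(−n) for θ ≥ max(xᵢ), zero otherwise. Here max(xᵢ) = 1.81.
Posterior ∝ θ^(−3) · θ^(−7) = θ^(−10) on θ ≥ max(1.1, 1.81) = 1.81.
This density is strictly decreasing in θ, so the posterior mode lies at the lower boundary of the support.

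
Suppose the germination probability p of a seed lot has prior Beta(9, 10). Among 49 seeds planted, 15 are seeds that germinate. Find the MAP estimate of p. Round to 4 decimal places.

p̂_MAP = 0.3485

Prior: Beta(9, 10).
Data: 15 successes in 49 trials. The binomial likelihood contributes p^15(1−p)^34, so the posterior is Beta(9+15, 10+34) = Beta(24, 44).
For Beta(a, b) with a, b > 1 the mode is (a−1)/(a+b−2) = 23/66 ≈ 0.3485.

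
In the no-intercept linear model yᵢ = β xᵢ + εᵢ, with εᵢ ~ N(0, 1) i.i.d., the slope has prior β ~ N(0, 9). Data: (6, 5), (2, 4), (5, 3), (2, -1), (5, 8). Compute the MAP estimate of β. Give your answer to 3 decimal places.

log p(β | y) = −Σ(yᵢ − βxᵢ)²/(2·1) − β²/(2·9) + const.
Setting the derivative to zero: Σxᵢ(yᵢ − βxᵢ)/1 − β/9 = 0, so β = Σxᵢyᵢ / (Σxᵢ² + σ²/τ²).
Σxᵢyᵢ = 6·5 + 2·4 + 5·3 + 2·(-1) + 5·8 = 91; Σxᵢ² = 94; σ²/τ² = 1/9.
β̂_MAP = 91 / (94 + 1/9) = 91/(847/9) = 117/121 ≈ 0.967.

β̂_MAP = 0.967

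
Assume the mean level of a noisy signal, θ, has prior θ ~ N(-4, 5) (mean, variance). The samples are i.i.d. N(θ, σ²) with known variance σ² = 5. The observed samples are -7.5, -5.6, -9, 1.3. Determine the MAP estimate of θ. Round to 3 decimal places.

n = 4; x̄ = ((-7.5) + (-5.6) + (-9) + 1.3)/4 = -20.8/4 = -5.2.
For a Normal prior and Normal likelihood with known variance, the posterior is Normal; its mode equals its mean, the precision-weighted average.
Prior precision 1/σ₀² = 1/5 = 0.2; data precision n/σ² = 4/5 = 0.8.
θ̂ = (0.2·(-4) + 0.8·(-5.2)) / (0.2 + 0.8) = (-4.96)/1 = -4.960.

θ̂_MAP = -4.960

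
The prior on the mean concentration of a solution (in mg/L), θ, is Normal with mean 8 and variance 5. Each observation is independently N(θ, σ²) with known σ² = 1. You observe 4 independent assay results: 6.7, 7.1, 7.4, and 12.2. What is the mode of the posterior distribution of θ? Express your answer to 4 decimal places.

θ̂_MAP = 8.3333

n = 4; x̄ = (6.7 + 7.1 + 7.4 + 12.2)/4 = 33.4/4 = 8.35.
For a Normal prior and Normal likelihood with known variance, the posterior is Normal; its mode equals its mean, the precision-weighted average.
Prior precision 1/σ₀² = 1/5 = 0.2; data precision n/σ² = 4/1 = 4.
θ̂ = (0.2·8 + 4·8.35) / (0.2 + 4) = 35/4.2 = 25/3 ≈ 8.3333.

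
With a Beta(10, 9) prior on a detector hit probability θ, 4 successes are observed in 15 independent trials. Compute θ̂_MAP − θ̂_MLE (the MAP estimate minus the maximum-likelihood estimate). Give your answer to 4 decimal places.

Posterior is Beta(14, 20); MAP = (14−1)/(34−2) = 13/32 ≈ 0.40625.
MLE ignores the prior: θ̂_MLE = k/n = 4/15 ≈ 0.26667.
Difference = 13/32 − 4/15 = 67/480 ≈ 0.1396.

MAP − MLE = 0.1396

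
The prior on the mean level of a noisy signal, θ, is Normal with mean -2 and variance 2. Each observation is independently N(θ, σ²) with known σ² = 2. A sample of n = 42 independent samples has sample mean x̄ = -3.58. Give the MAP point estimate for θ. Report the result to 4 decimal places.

n = 42, x̄ = -3.58.
For a Normal prior and Normal likelihood with known variance, the posterior is Normal; its mode equals its mean, the precision-weighted average.
Prior precision 1/σ₀² = 1/2 = 0.5; data precision n/σ² = 42/2 = 21.
θ̂ = (0.5·(-2) + 21·(-3.58)) / (0.5 + 21) = (-76.18)/21.5 = -3809/1075 ≈ -3.5433.

θ̂_MAP = -3.5433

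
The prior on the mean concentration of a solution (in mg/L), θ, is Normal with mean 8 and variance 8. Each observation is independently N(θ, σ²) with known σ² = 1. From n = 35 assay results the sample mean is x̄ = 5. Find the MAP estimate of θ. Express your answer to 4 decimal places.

θ̂_MAP = 5.0107

n = 35, x̄ = 5.
For a Normal prior and Normal likelihood with known variance, the posterior is Normal; its mode equals its mean, the precision-weighted average.
Prior precision 1/σ₀² = 1/8 = 0.125; data precision n/σ² = 35/1 = 35.
θ̂ = (0.125·8 + 35·5) / (0.125 + 35) = 176/35.125 = 1408/281 ≈ 5.0107.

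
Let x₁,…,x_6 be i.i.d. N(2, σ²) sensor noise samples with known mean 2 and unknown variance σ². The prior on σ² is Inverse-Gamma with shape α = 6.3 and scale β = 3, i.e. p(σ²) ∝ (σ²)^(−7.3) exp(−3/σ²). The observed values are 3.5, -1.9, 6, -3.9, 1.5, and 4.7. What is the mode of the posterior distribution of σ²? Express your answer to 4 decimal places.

σ̂²_MAP = 3.9714

Sum of squared deviations about the known mean: SS = (3.5−2)² + (-1.9−2)² + (6−2)² + (-3.9−2)² + (1.5−2)² + (4.7−2)² = 75.81.
The Normal likelihood contributes (σ²)^(−n/2) exp(−SS/(2σ²)), so the posterior is Inverse-Gamma(α + n/2, β + SS/2) = Inverse-Gamma(9.3, 40.905).
The mode of Inverse-Gamma(a, b) is b/(a+1) = 40.905/10.3 ≈ 3.9714.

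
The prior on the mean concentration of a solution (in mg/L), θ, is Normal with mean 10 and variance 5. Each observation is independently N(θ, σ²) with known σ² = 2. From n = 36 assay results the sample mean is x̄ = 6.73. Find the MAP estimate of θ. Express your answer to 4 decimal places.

θ̂_MAP = 6.7659

n = 36, x̄ = 6.73.
For a Normal prior and Normal likelihood with known variance, the posterior is Normal; its mode equals its mean, the precision-weighted average.
Prior precision 1/σ₀² = 1/5 = 0.2; data precision n/σ² = 36/2 = 18.
θ̂ = (0.2·10 + 18·6.73) / (0.2 + 18) = 123.14/18.2 = 6157/910 ≈ 6.7659.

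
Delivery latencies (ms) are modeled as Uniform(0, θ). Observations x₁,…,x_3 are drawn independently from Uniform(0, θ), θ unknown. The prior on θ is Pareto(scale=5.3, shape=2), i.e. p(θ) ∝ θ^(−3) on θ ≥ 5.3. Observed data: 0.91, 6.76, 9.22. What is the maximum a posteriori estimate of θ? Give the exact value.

The Uniform(0, θ) likelihood is θ^(−n) for θ ≥ max(xᵢ), zero otherwise. Here max(xᵢ) = 9.22.
Posterior ∝ θ^(−3) · θ^(−3) = θ^(−6) on θ ≥ max(5.3, 9.22) = 9.22.
This density is strictly decreasing in θ, so the posterior mode lies at the lower boundary of the support.

θ̂_MAP = 9.22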